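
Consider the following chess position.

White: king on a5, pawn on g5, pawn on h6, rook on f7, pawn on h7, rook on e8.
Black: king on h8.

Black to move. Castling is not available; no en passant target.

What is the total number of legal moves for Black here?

Black to move; king on h8.
In check: yes, from the white rook on e8.
Legal moves: none.
Count: 0.

0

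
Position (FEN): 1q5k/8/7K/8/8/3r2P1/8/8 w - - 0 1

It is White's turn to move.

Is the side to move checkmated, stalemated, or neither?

White to move; white king on h6.
In check: no.
Legal moves for White: Kg6, Kh5, Kg5, g4.
White has 4 legal moves and is not in check → neither.

neither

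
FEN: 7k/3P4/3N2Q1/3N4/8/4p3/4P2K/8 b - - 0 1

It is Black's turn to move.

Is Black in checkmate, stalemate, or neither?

Black to move; black king on h8.
In check: no.
King squares — g7: attacked by Qg6; h7: attacked by Qg6; g8: attacked by Qg6.
Legal moves for Black: none.
Not in check and no legal moves → stalemate.

stalemate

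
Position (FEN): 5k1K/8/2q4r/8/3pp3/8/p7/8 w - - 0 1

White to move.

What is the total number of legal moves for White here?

White to move; king on h8.
In check: yes, from the black rook on h6.
Legal moves: none.
Count: 0.

0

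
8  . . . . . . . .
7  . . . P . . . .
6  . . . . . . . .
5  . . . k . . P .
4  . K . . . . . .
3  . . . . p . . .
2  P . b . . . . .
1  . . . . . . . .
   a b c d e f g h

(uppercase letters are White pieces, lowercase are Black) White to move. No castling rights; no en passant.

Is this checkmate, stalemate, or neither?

White to move; white king on b4.
In check: no.
Legal moves for White: Kb5, Ka5, Kc3, Ka3, d8=Q+, d8=R+, d8=B, d8=N, g6, a3, a4.
White has 11 legal moves and is not in check → neither.

neither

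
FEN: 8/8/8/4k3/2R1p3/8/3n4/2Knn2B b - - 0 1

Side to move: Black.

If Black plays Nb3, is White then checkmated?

no

After Nb3: white king on c1; in check: yes, from the black knight on b3.
White has 2 legal replies: Kxd1, Kb1.
In check but a legal move exists → not checkmate.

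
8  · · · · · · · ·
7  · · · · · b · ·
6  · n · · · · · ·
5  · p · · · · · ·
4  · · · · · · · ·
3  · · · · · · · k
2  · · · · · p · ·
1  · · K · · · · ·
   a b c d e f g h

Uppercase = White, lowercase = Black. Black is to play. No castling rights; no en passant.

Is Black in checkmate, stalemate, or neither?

Black to move; black king on h3.
In check: no.
Legal moves for Black include: Bg8, Be8, Bg6, Be6, Bh5, Bd5, Bc4, Bb3, Ba2, Nc8, Na8, Nd7, Nd5, Nc4, Na4, Kh4, Kg4, Kg3, ... (list truncated; more exist).
Black has legal moves and is not in check → neither.

neither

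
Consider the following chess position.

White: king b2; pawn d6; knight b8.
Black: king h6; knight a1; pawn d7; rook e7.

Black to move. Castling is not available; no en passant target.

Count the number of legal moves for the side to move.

17

Black to move; king on h6.
In check: no.
Legal moves: Re8, Rh7, Rg7, Rf7, Re6, Re5, Re4, Re3, Re2+, Re1, Kh7, Kg7, Kg6, Kh5, Kg5, Nb3, Nc2.
Count: 17.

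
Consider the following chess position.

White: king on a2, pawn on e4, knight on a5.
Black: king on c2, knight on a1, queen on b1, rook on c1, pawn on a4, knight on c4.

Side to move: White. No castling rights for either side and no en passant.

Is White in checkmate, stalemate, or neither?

checkmate

White to move; white king on a2.
In check: yes, from the black queen on b1.
King squares — a1: attacked by Qb1; b1: attacked by Rc1; b2: attacked by Qb1; a3: attacked by Nc4; b3: attacked by Na1.
Legal moves for White: none.
In check with no legal moves → checkmate.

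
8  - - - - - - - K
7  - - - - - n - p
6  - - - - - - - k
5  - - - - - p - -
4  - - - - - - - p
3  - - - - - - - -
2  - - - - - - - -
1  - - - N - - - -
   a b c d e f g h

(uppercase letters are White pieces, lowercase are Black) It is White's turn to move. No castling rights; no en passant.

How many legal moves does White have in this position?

1

White to move; king on h8.
In check: yes, from the black knight on f7.
Legal moves: Kg8.
Count: 1.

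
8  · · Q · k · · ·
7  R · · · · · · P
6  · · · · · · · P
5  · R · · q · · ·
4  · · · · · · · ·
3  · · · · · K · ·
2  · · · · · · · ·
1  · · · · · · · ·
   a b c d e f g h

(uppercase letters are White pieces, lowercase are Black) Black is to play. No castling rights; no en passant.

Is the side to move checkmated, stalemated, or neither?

checkmate

Black to move; black king on e8.
In check: yes, from the white queen on c8.
King squares — d7: attacked by Ra7; e7: attacked by Ra7; f7: attacked by Ra7; d8: attacked by Qc8; f8: attacked by Qc8.
Legal moves for Black: none.
In check with no legal moves → checkmate.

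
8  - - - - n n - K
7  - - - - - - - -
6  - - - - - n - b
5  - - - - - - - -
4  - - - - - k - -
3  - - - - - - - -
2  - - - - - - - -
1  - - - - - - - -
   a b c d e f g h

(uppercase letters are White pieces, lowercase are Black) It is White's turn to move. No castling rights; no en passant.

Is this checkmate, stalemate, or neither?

stalemate

White to move; white king on h8.
In check: no.
King squares — g7: attacked by Bh6; h7: attacked by Nf6; g8: attacked by Nf6.
Legal moves for White: none.
Not in check and no legal moves → stalemate.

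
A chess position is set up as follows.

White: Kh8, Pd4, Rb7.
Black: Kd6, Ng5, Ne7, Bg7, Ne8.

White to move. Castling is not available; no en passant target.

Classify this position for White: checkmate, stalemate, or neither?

checkmate

White to move; white king on h8.
In check: yes, from the black bishop on g7.
King squares — g7: attacked by Ne8; h7: attacked by Ng5; g8: attacked by Ne7.
Legal moves for White: none.
In check with no legal moves → checkmate.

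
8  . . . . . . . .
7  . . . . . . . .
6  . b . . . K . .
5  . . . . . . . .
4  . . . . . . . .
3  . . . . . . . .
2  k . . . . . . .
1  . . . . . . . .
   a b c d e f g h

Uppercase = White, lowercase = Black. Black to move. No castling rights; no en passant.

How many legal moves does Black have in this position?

Black to move; king on a2.
In check: no.
Legal moves: Bd8+, Bc7, Ba7, Bc5, Ba5, Bd4+, Be3, Bf2, Bg1, Kb3, Ka3, Kb2, Kb1, Ka1.
Count: 14.

14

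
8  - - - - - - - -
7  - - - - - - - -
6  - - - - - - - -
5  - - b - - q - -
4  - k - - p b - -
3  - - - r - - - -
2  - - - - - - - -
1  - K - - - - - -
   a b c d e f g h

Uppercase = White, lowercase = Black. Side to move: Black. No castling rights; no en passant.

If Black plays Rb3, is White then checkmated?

After Rb3: white king on b1; in check: yes, from the black rook on b3.
White has 3 legal replies: Kc2, Ka2, Ka1.
In check but a legal move exists → not checkmate.

no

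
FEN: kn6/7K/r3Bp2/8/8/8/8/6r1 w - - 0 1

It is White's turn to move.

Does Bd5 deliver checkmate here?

no

After Bd5: black king on a8; in check: yes, from the white bishop on d5.
Black has 3 legal replies: Ka7, Nc6, Rc6.
In check but a legal move exists → not checkmate.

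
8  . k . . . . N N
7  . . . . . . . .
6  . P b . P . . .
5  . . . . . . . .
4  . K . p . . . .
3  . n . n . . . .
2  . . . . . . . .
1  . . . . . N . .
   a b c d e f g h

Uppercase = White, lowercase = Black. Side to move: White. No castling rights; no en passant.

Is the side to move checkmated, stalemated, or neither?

White to move; white king on b4.
In check: yes, from the black knight on d3.
Legal moves for White: Kc4, Kxb3, Ka3.
White is in check but has 3 legal moves → neither.

neither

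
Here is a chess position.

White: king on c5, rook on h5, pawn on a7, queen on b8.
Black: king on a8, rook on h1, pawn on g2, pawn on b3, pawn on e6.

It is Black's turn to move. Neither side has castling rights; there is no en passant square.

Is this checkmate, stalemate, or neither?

Black to move; black king on a8.
In check: yes, from the white queen on b8.
King squares — a7: attacked by Qb8; b7: attacked by Qb8; b8: attacked by Pa7.
Legal moves for Black: none.
In check with no legal moves → checkmate.

checkmate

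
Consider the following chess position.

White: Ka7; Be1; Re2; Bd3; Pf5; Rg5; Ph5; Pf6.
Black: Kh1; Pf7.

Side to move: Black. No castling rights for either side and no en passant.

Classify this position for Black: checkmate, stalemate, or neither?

Black to move; black king on h1.
In check: no.
King squares — g1: attacked by Rg5; g2: attacked by Re2; h2: attacked by Re2.
Legal moves for Black: none.
Not in check and no legal moves → stalemate.

stalemate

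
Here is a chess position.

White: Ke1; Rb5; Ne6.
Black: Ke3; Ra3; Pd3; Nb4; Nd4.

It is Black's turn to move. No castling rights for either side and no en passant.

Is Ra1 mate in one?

yes

After Ra1: white king on e1; in check: yes, from the black rook on a1.
King squares — d1: attacked by Ra1; f1: attacked by Ra1; d2: attacked by Ke3; e2: attacked by Pd3; f2: attacked by Ke3.
White has no legal moves → checkmate.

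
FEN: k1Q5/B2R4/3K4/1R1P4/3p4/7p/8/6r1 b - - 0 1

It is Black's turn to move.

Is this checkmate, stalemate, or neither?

checkmate

Black to move; black king on a8.
In check: yes, from the white queen on c8.
King squares — a7: attacked by Rd7; b7: attacked by Rb5; b8: attacked by Rb5.
Legal moves for Black: none.
In check with no legal moves → checkmate.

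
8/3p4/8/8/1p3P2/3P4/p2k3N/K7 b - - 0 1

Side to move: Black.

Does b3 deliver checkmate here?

no

After b3: white king on a1; in check: no.
White is not in check, so this cannot be checkmate.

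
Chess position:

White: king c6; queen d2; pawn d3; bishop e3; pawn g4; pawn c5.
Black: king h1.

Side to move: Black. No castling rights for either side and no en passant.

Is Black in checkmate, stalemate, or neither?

stalemate

Black to move; black king on h1.
In check: no.
King squares — g1: attacked by Be3; g2: attacked by Qd2; h2: attacked by Qd2.
Legal moves for Black: none.
Not in check and no legal moves → stalemate.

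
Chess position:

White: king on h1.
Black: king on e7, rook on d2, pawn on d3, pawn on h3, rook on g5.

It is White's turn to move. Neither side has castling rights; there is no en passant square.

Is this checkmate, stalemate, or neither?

stalemate

White to move; white king on h1.
In check: no.
King squares — g1: attacked by Rg5; g2: attacked by Rd2; h2: attacked by Rd2.
Legal moves for White: none.
Not in check and no legal moves → stalemate.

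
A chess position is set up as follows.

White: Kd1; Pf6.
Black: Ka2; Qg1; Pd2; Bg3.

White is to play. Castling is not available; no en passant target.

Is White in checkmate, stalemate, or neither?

White to move; white king on d1.
In check: yes, from the black queen on g1.
King squares — c1: attacked by Qg1; e1: attacked by Qg1; c2: available; d2: available; e2: available.
Legal moves for White: Ke2, Kxd2, Kc2.
White is in check but has 3 legal moves → neither.

neither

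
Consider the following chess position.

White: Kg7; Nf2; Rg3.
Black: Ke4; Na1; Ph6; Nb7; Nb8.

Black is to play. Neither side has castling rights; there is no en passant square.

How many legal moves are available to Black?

5

Black to move; king on e4.
In check: yes, from the white knight on f2.
Legal moves: Kf5, Ke5, Kd5, Kf4, Kd4.
Count: 5.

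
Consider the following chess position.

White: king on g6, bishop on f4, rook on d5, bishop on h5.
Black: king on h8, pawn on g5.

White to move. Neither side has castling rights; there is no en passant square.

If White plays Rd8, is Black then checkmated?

After Rd8: black king on h8; in check: yes, from the white rook on d8.
King squares — g7: attacked by Kg6; h7: attacked by Kg6; g8: attacked by Rd8.
Black has no legal moves → checkmate.

yes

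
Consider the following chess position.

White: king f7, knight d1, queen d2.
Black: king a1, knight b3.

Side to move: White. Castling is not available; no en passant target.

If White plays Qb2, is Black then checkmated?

After Qb2: black king on a1; in check: yes, from the white queen on b2.
King squares — b1: attacked by Qb2; a2: attacked by Qb2; b2: attacked by Nd1.
Black has no legal moves → checkmate.

yes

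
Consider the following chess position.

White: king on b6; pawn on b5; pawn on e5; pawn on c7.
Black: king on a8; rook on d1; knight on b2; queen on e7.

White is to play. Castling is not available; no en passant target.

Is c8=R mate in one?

yes

After c8=R: black king on a8; in check: yes, from the white rook on c8.
King squares — a7: attacked by Kb6; b7: attacked by Kb6; b8: attacked by Rc8.
Black has no legal moves → checkmate.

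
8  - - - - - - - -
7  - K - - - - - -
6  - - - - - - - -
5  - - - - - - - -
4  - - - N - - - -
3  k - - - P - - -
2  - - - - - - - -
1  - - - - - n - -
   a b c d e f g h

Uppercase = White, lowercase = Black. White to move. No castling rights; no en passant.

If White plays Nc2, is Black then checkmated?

After Nc2: black king on a3; in check: yes, from the white knight on c2.
Black has 4 legal replies: Ka4, Kb3, Kb2, Ka2.
In check but a legal move exists → not checkmate.

no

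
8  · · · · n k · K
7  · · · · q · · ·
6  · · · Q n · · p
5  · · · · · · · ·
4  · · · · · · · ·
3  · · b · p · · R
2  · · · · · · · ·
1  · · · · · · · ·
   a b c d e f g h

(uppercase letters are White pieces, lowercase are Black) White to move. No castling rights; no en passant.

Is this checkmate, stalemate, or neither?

White to move; white king on h8.
In check: yes, from the black bishop on c3.
King squares — g7: attacked by Bc3; h7: attacked by Qe7; g8: attacked by Kf8.
Legal moves for White: Qe5, Qd4.
White is in check but has 2 legal moves → neither.

neither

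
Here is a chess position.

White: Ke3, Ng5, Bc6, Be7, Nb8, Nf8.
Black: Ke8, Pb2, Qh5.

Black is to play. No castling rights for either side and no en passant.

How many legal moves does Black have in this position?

1

Black to move; king on e8.
In check: yes, from the white bishop on c6.
Legal moves: Kxe7.
Count: 1.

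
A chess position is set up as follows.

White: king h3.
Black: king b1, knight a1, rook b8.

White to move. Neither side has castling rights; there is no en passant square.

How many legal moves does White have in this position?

White to move; king on h3.
In check: no.
Legal moves: Kh4, Kg4, Kg3, Kh2, Kg2.
Count: 5.

5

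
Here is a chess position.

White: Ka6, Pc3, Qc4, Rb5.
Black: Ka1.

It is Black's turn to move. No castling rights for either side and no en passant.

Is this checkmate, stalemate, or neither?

stalemate

Black to move; black king on a1.
In check: no.
King squares — b1: attacked by Rb5; a2: attacked by Qc4; b2: attacked by Rb5.
Legal moves for Black: none.
Not in check and no legal moves → stalemate.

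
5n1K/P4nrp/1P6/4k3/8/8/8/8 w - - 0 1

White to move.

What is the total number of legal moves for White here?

1

White to move; king on h8.
In check: yes, from the black knight on f7.
Legal moves: Kxg7.
Count: 1.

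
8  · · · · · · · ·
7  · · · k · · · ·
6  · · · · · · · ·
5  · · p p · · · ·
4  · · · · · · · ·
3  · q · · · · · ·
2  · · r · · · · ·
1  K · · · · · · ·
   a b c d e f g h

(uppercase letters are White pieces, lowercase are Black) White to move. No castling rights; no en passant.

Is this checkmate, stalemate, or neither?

White to move; white king on a1.
In check: no.
King squares — b1: attacked by Qb3; a2: attacked by Rc2; b2: attacked by Rc2.
Legal moves for White: none.
Not in check and no legal moves → stalemate.

stalemate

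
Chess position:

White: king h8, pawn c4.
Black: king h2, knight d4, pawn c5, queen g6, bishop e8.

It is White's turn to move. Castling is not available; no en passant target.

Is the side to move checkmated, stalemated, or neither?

White to move; white king on h8.
In check: no.
King squares — g7: attacked by Qg6; h7: attacked by Qg6; g8: attacked by Qg6.
Legal moves for White: none.
Not in check and no legal moves → stalemate.

stalemate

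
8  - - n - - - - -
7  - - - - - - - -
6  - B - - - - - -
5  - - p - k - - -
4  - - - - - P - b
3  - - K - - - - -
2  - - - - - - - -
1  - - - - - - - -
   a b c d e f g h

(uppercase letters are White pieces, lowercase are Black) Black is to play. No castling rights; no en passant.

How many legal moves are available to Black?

7

Black to move; king on e5.
In check: yes, from the white pawn on f4.
Legal moves: Kf6, Ke6, Kd6, Kf5, Kd5, Kxf4, Ke4.
Count: 7.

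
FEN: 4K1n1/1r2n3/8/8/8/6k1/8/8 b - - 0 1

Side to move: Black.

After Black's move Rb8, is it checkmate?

no

After Rb8: white king on e8; in check: yes, from the black rook on b8.
White has 2 legal replies: Kf7, Kd7.
In check but a legal move exists → not checkmate.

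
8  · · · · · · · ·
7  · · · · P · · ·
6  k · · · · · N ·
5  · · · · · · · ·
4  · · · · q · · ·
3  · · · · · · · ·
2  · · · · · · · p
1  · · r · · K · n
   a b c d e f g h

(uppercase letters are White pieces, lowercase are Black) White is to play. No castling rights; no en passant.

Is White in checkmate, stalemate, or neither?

checkmate

White to move; white king on f1.
In check: yes, from the black rook on c1.
King squares — e1: attacked by Rc1; g1: attacked by Rc1; e2: attacked by Qe4; f2: attacked by Nh1; g2: attacked by Qe4.
Legal moves for White: none.
In check with no legal moves → checkmate.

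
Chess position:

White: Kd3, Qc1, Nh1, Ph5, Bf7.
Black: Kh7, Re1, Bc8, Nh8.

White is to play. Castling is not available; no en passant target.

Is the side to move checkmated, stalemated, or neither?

neither

White to move; white king on d3.
In check: no.
Legal moves for White include: Bg8+, Be8, Bg6+, Be6, Bd5, Bc4, Bb3, Ba2, Kd4, Kc4, Kc3, Kd2, Kc2, Ng3, Nf2, Qxc8, Qc7, Qh6+, ... (list truncated; more exist).
White has legal moves and is not in check → neither.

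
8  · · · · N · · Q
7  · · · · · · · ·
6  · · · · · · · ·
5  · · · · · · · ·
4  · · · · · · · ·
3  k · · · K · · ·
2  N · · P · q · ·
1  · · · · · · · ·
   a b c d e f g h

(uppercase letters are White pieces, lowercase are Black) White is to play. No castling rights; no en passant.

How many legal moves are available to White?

White to move; king on e3.
In check: yes, from the black queen on f2.
Legal moves: Ke4, Kd3, Kxf2.
Count: 3.

3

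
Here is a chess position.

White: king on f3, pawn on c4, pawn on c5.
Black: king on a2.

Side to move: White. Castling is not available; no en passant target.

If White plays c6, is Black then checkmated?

After c6: black king on a2; in check: no.
Black is not in check, so this cannot be checkmate.

no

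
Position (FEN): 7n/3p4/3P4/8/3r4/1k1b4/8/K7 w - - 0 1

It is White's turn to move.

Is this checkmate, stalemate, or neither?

stalemate

White to move; white king on a1.
In check: no.
King squares — b1: attacked by Bd3; a2: attacked by Kb3; b2: attacked by Kb3.
Legal moves for White: none.
Not in check and no legal moves → stalemate.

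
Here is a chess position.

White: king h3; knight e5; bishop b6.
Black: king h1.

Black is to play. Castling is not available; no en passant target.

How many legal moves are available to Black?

Black to move; king on h1.
In check: no.
Legal moves: none.
Count: 0.

0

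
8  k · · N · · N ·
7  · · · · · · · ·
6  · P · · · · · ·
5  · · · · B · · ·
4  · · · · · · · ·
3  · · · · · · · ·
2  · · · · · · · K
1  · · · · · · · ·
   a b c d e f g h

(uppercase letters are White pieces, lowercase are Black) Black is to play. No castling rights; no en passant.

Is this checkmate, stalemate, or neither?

Black to move; black king on a8.
In check: no.
King squares — a7: attacked by Pb6; b7: attacked by Nd8; b8: attacked by Be5.
Legal moves for Black: none.
Not in check and no legal moves → stalemate.

stalemate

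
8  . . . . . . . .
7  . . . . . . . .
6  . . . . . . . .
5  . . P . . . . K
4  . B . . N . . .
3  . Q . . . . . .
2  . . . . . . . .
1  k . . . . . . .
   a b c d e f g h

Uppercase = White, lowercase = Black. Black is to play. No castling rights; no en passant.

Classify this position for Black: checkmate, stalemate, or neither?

Black to move; black king on a1.
In check: no.
King squares — b1: attacked by Qb3; a2: attacked by Qb3; b2: attacked by Qb3.
Legal moves for Black: none.
Not in check and no legal moves → stalemate.

stalemate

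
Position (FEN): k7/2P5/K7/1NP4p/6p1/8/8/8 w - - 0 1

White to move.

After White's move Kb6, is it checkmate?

After Kb6: black king on a8; in check: no.
Black is not in check, so this cannot be checkmate.

no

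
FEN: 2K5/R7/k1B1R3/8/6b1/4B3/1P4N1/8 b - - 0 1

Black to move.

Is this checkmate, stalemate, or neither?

checkmate

Black to move; black king on a6.
In check: yes, from the white rook on a7.
King squares — a5: attacked by Ra7; b5: attacked by Bc6; b6: attacked by Be3; a7: attacked by Be3; b7: attacked by Bc6.
Legal moves for Black: none.
In check with no legal moves → checkmate.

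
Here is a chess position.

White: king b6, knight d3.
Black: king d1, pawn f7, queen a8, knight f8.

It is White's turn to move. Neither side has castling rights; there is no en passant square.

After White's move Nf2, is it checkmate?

After Nf2: black king on d1; in check: yes, from the white knight on f2.
Black has 5 legal replies: Ke2, Kd2, Kc2, Ke1, Kc1.
In check but a legal move exists → not checkmate.

no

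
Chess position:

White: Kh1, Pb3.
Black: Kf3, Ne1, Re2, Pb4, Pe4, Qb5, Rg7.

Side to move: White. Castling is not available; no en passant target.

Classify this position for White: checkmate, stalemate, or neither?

White to move; white king on h1.
In check: no.
King squares — g1: attacked by Rg7; g2: attacked by Ne1; h2: attacked by Re2.
Legal moves for White: none.
Not in check and no legal moves → stalemate.

stalemate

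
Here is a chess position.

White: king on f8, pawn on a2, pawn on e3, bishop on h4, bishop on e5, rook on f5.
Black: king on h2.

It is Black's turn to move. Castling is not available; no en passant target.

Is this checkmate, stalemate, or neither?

Black to move; black king on h2.
In check: yes, from the white bishop on e5.
King squares — g1: available; h1: available; g2: available; g3: attacked by Bh4; h3: available.
Legal moves for Black: Kh3, Kg2, Kh1, Kg1.
Black is in check but has 4 legal moves → neither.

neither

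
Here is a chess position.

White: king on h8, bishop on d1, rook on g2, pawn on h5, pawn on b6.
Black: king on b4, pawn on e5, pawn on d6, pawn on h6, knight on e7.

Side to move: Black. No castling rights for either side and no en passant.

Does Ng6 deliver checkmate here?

After Ng6: white king on h8; in check: yes, from the black knight on g6.
White has 5 legal replies: Kg8, Kh7, Kg7, Rxg6, hxg6.
In check but a legal move exists → not checkmate.

no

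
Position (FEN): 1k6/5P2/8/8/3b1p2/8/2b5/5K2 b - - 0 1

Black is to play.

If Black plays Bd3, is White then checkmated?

no

After Bd3: white king on f1; in check: yes, from the black bishop on d3.
White has 2 legal replies: Kg2, Ke1.
In check but a legal move exists → not checkmate.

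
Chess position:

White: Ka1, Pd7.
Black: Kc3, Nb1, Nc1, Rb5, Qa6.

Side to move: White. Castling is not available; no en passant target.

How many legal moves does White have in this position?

White to move; king on a1.
In check: yes, from the black queen on a6.
Legal moves: none.
Count: 0.

0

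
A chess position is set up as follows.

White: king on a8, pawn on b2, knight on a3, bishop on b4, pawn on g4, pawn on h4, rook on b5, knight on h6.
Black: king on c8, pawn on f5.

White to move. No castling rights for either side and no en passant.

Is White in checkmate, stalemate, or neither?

White to move; white king on a8.
In check: no.
Legal moves for White include: Ka7, Ng8, Nf7, Nxf5, Rb8+, Rb7, Rb6, Rxf5, Re5, Rd5, Rc5+, Ra5, Bf8, Be7, Bd6, Bc5, Ba5, Bc3, ... (list truncated; more exist).
White has legal moves and is not in check → neither.

neither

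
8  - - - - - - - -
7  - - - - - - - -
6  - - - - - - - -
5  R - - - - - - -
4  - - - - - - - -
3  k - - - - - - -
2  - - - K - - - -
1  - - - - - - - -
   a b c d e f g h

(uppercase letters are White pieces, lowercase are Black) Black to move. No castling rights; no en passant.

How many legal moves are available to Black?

Black to move; king on a3.
In check: yes, from the white rook on a5.
Legal moves: Kb4, Kb3, Kb2.
Count: 3.

3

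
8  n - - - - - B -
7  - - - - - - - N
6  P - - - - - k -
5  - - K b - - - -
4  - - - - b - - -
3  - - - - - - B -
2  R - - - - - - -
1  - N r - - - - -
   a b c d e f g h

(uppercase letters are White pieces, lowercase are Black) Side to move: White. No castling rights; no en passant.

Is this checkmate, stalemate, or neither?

White to move; white king on c5.
In check: yes, from the black rook on c1.
Legal moves for White: Kd6, Kb5, Kd4, Kb4, Rc2, Nc3.
White is in check but has 6 legal moves → neither.

neither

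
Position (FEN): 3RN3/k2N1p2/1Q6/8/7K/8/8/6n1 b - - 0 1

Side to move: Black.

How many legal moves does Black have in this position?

Black to move; king on a7.
In check: yes, from the white queen on b6.
Legal moves: none.
Count: 0.

0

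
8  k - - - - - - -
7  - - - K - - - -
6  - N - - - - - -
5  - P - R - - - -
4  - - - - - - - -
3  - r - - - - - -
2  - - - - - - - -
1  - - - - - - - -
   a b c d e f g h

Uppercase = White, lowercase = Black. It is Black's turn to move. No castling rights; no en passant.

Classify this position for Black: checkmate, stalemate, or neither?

Black to move; black king on a8.
In check: yes, from the white knight on b6.
King squares — a7: available; b7: available; b8: available.
Legal moves for Black: Kb8, Kb7, Ka7.
Black is in check but has 3 legal moves → neither.

neither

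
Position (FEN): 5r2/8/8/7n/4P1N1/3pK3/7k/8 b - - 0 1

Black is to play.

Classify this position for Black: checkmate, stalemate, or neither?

Black to move; black king on h2.
In check: yes, from the white knight on g4.
Legal moves for Black: Kh3, Kg3, Kg2, Kh1, Kg1.
Black is in check but has 5 legal moves → neither.

neither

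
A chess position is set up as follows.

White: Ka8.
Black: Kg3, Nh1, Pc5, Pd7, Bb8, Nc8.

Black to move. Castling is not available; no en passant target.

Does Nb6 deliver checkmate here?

After Nb6: white king on a8; in check: yes, from the black knight on b6.
White has 2 legal replies: Kxb8, Kb7.
In check but a legal move exists → not checkmate.

no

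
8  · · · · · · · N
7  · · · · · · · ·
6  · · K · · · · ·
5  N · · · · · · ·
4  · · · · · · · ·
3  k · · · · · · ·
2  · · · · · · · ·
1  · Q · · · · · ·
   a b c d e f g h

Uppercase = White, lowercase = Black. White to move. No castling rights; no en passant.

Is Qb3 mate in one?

After Qb3: black king on a3; in check: yes, from the white queen on b3.
King squares — a2: attacked by Qb3; b2: attacked by Qb3; b3: attacked by Na5; a4: attacked by Qb3; b4: attacked by Qb3.
Black has no legal moves → checkmate.

yes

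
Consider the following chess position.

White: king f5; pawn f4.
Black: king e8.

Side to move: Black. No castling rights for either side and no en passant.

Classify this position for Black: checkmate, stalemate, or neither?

neither

Black to move; black king on e8.
In check: no.
Legal moves for Black: Kf8, Kd8, Kf7, Ke7, Kd7.
Black has 5 legal moves and is not in check → neither.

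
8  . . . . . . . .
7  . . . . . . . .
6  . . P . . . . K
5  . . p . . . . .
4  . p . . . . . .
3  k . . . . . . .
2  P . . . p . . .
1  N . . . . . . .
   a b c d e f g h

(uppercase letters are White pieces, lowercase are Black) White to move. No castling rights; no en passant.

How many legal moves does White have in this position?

White to move; king on h6.
In check: no.
Legal moves: Kh7, Kg7, Kg6, Kh5, Kg5, Nb3, Nc2+, c7.
Count: 8.

8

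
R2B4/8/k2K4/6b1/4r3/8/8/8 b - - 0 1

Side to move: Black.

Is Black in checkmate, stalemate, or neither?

Black to move; black king on a6.
In check: yes, from the white rook on a8.
King squares — a5: attacked by Ra8; b5: available; b6: attacked by Bd8; a7: attacked by Ra8; b7: available.
Legal moves for Black: Kb7, Kb5.
Black is in check but has 2 legal moves → neither.

neither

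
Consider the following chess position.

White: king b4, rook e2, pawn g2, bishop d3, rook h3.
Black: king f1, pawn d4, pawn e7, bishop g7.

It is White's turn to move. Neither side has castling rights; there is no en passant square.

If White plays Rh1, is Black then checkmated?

After Rh1: black king on f1; in check: yes, from the white rook on h1.
King squares — e1: attacked by Rh1; g1: attacked by Rh1; e2: attacked by Bd3; f2: attacked by Re2; g2: attacked by Re2.
Black has no legal moves → checkmate.

yes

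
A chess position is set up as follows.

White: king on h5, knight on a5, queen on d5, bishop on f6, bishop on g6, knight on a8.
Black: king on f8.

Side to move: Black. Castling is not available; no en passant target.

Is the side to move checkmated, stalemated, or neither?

Black to move; black king on f8.
In check: no.
King squares — e7: attacked by Bf6; f7: attacked by Qd5; g7: attacked by Bf6; e8: attacked by Bg6; g8: attacked by Qd5.
Legal moves for Black: none.
Not in check and no legal moves → stalemate.

stalemate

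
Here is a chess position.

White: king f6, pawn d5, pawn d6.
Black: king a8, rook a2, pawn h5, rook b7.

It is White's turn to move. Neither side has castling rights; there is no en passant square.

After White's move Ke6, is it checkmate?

After Ke6: black king on a8; in check: no.
Black is not in check, so this cannot be checkmate.

no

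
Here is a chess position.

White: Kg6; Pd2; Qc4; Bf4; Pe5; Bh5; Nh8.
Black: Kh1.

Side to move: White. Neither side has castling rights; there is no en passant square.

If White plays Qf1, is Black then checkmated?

After Qf1: black king on h1; in check: yes, from the white queen on f1.
King squares — g1: attacked by Qf1; g2: attacked by Qf1; h2: attacked by Bf4.
Black has no legal moves → checkmate.

yes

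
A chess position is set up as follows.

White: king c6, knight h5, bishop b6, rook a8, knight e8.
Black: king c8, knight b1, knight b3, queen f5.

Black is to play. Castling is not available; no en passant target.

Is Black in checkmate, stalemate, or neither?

Black to move; black king on c8.
In check: yes, from the white rook on a8.
King squares — b7: attacked by Kc6; c7: attacked by Bb6; d7: attacked by Kc6; b8: attacked by Ra8; d8: attacked by Bb6.
Legal moves for Black: none.
In check with no legal moves → checkmate.

checkmate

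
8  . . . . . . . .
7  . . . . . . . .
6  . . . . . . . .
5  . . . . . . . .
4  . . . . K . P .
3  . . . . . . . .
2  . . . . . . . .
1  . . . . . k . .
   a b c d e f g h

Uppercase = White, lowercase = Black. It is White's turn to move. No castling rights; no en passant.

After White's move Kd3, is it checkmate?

no

After Kd3: black king on f1; in check: no.
Black is not in check, so this cannot be checkmate.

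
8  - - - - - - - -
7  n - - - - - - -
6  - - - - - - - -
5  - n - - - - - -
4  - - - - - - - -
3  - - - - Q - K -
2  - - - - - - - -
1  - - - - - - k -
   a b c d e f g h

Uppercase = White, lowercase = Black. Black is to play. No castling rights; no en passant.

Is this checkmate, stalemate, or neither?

neither

Black to move; black king on g1.
In check: yes, from the white queen on e3.
King squares — f1: available; h1: available; f2: attacked by Qe3; g2: attacked by Kg3; h2: attacked by Kg3.
Legal moves for Black: Kh1, Kf1.
Black is in check but has 2 legal moves → neither.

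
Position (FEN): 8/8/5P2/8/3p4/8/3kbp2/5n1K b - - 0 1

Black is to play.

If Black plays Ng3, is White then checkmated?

no

After Ng3: white king on h1; in check: yes, from the black knight on g3.
White has 2 legal replies: Kh2, Kg2.
In check but a legal move exists → not checkmate.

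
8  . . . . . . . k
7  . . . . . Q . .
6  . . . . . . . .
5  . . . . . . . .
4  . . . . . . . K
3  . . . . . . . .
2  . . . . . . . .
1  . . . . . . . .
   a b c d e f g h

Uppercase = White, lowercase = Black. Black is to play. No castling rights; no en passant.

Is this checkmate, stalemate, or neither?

Black to move; black king on h8.
In check: no.
King squares — g7: attacked by Qf7; h7: attacked by Qf7; g8: attacked by Qf7.
Legal moves for Black: none.
Not in check and no legal moves → stalemate.

stalemate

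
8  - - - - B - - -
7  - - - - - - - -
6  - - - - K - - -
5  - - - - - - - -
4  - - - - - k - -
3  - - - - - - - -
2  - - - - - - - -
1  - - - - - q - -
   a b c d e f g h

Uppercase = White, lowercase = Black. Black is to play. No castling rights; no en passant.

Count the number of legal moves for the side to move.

22

Black to move; king on f4.
In check: no.
Legal moves: Kg5, Kg4, Ke4, Kg3, Kf3, Ke3, Qa6+, Qb5, Qc4+, Qh3+, Qf3, Qd3, Qg2, Qf2, Qe2+, Qh1, Qg1, Qe1+, Qd1, Qc1, Qb1, Qa1.
Count: 22.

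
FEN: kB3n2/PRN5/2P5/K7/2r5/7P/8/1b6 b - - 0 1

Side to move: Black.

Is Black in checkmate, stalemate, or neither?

Black to move; black king on a8.
In check: yes, from the white knight on c7.
King squares — a7: attacked by Rb7; b7: attacked by Pc6; b8: attacked by Pa7.
Legal moves for Black: none.
In check with no legal moves → checkmate.

checkmate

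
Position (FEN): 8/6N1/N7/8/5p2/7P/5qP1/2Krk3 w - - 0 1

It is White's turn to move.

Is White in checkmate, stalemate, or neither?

White to move; white king on c1.
In check: yes, from the black rook on d1.
King squares — b1: attacked by Rd1; d1: attacked by Ke1; b2: attacked by Qf2; c2: attacked by Qf2; d2: attacked by Rd1.
Legal moves for White: none.
In check with no legal moves → checkmate.

checkmate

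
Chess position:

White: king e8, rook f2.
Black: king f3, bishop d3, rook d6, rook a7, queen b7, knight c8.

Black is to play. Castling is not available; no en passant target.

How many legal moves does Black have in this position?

Black to move; king on f3.
In check: yes, from the white rook on f2.
Legal moves: Kg4, Ke4, Kg3, Ke3, Kxf2.
Count: 5.

5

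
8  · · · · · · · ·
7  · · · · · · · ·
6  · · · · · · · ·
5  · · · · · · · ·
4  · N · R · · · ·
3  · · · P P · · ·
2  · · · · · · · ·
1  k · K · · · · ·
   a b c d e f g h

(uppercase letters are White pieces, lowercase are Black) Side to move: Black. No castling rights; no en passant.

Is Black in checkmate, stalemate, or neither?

stalemate

Black to move; black king on a1.
In check: no.
King squares — b1: attacked by Kc1; a2: attacked by Nb4; b2: attacked by Kc1.
Legal moves for Black: none.
Not in check and no legal moves → stalemate.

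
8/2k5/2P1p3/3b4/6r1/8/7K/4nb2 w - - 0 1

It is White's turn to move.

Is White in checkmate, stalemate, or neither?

stalemate

White to move; white king on h2.
In check: no.
King squares — g1: attacked by Rg4; h1: attacked by Bd5; g2: attacked by Ne1; g3: attacked by Rg4; h3: attacked by Bf1.
Legal moves for White: none.
Not in check and no legal moves → stalemate.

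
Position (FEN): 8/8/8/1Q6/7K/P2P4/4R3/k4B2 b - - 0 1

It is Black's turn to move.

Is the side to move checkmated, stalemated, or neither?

stalemate

Black to move; black king on a1.
In check: no.
King squares — b1: attacked by Qb5; a2: attacked by Re2; b2: attacked by Re2.
Legal moves for Black: none.
Not in check and no legal moves → stalemate.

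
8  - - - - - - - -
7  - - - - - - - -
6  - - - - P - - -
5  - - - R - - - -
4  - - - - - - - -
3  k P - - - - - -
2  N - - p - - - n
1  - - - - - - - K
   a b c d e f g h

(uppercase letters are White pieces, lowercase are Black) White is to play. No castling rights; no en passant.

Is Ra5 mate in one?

no

After Ra5: black king on a3; in check: yes, from the white rook on a5.
Black has 2 legal replies: Kxb3, Kb2.
In check but a legal move exists → not checkmate.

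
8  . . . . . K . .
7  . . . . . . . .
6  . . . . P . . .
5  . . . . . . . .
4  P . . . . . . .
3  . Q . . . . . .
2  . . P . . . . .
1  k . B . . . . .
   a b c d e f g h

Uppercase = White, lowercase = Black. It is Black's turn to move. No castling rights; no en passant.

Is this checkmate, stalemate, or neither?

Black to move; black king on a1.
In check: no.
King squares — b1: attacked by Qb3; a2: attacked by Qb3; b2: attacked by Bc1.
Legal moves for Black: none.
Not in check and no legal moves → stalemate.

stalemate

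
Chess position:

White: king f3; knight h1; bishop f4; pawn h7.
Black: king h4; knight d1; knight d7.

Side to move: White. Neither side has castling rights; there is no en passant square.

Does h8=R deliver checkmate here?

After h8=R: black king on h4; in check: yes, from the white rook on h8.
King squares — g3: attacked by Nh1; h3: attacked by Rh8; g4: attacked by Kf3; g5: attacked by Bf4; h5: attacked by Rh8.
Black has no legal moves → checkmate.

yes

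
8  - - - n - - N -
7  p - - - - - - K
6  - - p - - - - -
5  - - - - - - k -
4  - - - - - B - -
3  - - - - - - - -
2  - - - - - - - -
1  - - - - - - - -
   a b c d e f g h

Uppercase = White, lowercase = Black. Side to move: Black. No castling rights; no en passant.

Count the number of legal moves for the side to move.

Black to move; king on g5.
In check: yes, from the white bishop on f4.
Legal moves: Kh5, Kf5, Kh4, Kg4, Kxf4.
Count: 5.

5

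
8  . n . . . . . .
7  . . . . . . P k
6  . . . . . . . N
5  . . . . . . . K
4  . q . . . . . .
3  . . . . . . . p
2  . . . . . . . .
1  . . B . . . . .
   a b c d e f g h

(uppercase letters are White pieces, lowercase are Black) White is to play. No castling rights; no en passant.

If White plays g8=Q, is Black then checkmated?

After g8=Q: black king on h7; in check: yes, from the white queen on g8.
King squares — g6: attacked by Kh5; h6: attacked by Bc1; g7: attacked by Qg8; g8: attacked by Nh6; h8: attacked by Qg8.
Black has no legal moves → checkmate.

yes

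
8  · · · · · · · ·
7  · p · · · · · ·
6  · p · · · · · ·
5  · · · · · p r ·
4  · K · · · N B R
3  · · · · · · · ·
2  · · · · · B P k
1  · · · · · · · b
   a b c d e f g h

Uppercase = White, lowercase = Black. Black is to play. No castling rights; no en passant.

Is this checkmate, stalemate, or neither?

checkmate

Black to move; black king on h2.
In check: yes, from the white rook on h4.
King squares — g1: attacked by Bf2; h1: own bishop; g2: attacked by Nf4; g3: attacked by Bf2; h3: attacked by Pg2.
Legal moves for Black: none.
In check with no legal moves → checkmate.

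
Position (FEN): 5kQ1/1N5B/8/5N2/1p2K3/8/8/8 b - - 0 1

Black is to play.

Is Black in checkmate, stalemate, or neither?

checkmate

Black to move; black king on f8.
In check: yes, from the white queen on g8.
King squares — e7: attacked by Nf5; f7: attacked by Qg8; g7: attacked by Nf5; e8: attacked by Qg8; g8: attacked by Bh7.
Legal moves for Black: none.
In check with no legal moves → checkmate.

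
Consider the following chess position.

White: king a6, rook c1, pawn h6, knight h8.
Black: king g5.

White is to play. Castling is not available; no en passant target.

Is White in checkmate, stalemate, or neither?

neither

White to move; white king on a6.
In check: no.
Legal moves for White include: Nf7+, Ng6, Kb7, Ka7, Kb6, Kb5, Ka5, Rc8, Rc7, Rc6, Rc5+, Rc4, Rc3, Rc2, Rh1, Rg1+, Rf1, Re1, ... (list truncated; more exist).
White has legal moves and is not in check → neither.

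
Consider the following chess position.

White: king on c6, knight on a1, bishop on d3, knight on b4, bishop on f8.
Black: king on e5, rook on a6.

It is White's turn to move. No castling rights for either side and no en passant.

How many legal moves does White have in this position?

White to move; king on c6.
In check: yes, from the black rook on a6.
Legal moves: Kd7, Kc7, Kb7, Kc5, Kb5, Nxa6, Bxa6.
Count: 7.

7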